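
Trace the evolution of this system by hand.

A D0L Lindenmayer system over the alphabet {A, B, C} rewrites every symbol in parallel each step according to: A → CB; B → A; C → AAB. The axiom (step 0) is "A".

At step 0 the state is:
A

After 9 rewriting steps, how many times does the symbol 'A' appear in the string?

k=0  A
k=1  CB
k=2  AABA
k=3  CBCBACB
k=4  AABAAABACBAABA
k=5  CBCBACBCBCBACBAABACBCBACB
k=6  AABAAABACBAABAAABAAABACBAABACBCBACBAABAAABACBAABA
k=7  CBCBACBCBCBACBAABACBCBACBCBCBACBCBCBACBAABACBCBACBAABAAABACBAABACBCBACBCBCBACBAABACBCBACB
k=8  AABAAABACBAABAAABAAABACBAABACBCBACBAABAAABACBAABAAABAAABAC…BACBCBACBAABAAABACBAABAAABAAABACBAABACBCBACBAABAAABACBAABA  (len 172)
k=9  CBCBACBCBCBACBAABACBCBACBCBCBACBCBCBACBAABACBCBACBAABAAABA…BCBCBACBAABACBCBACBAABAAABACBAABACBCBACBCBCBACBAABACBCBACB  (len 316)

109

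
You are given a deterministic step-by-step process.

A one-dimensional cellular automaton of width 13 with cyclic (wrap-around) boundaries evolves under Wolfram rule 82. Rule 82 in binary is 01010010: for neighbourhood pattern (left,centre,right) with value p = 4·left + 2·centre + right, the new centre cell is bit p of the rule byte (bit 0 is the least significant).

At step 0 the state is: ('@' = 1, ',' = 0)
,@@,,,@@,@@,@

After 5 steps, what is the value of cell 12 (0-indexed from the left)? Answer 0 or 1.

k=0  ,@@,,,@@,@@,@
k=1  ,,@@,@,@,,@,,
k=2  ,@,@,,,,@@,@,
k=3  @,,,@,,@,@,,@
k=4  @@,@,@@,,,@@,
k=5  ,@,,,,@@,@,@,

0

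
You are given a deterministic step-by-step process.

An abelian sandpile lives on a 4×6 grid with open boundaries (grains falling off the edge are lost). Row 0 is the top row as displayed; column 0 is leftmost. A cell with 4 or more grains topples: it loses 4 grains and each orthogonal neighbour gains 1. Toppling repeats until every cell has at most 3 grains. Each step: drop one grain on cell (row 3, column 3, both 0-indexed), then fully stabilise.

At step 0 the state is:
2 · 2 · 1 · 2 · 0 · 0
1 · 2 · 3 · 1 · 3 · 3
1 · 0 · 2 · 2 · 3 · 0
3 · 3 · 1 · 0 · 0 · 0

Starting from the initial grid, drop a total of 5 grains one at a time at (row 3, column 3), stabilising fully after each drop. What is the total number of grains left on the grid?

39

step 0: 2 · 2 · 1 · 2 · 0 · 0
1 · 2 · 3 · 1 · 3 · 3
1 · 0 · 2 · 2 · 3 · 0
3 · 3 · 1 · 0 · 0 · 0
step 1: 2 · 2 · 1 · 2 · 0 · 0
1 · 2 · 3 · 1 · 3 · 3
1 · 0 · 2 · 2 · 3 · 0
3 · 3 · 1 · 1 · 0 · 0
step 2: 2 · 2 · 1 · 2 · 0 · 0
1 · 2 · 3 · 1 · 3 · 3
1 · 0 · 2 · 2 · 3 · 0
3 · 3 · 1 · 2 · 0 · 0
step 3: 2 · 2 · 1 · 2 · 0 · 0
1 · 2 · 3 · 1 · 3 · 3
1 · 0 · 2 · 2 · 3 · 0
3 · 3 · 1 · 3 · 0 · 0
step 4: 2 · 2 · 1 · 2 · 0 · 0
1 · 2 · 3 · 1 · 3 · 3
1 · 0 · 2 · 3 · 3 · 0
3 · 3 · 2 · 0 · 1 · 0
step 5: 2 · 2 · 1 · 2 · 0 · 0
1 · 2 · 3 · 1 · 3 · 3
1 · 0 · 2 · 3 · 3 · 0
3 · 3 · 2 · 1 · 1 · 0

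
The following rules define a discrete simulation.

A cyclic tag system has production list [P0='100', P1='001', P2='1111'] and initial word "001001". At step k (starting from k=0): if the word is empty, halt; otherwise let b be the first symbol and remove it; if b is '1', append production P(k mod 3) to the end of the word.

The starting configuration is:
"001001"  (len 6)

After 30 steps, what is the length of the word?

step 0: "001001"  (len 6)
step 1: "01001"  (len 5)
step 2: "1001"  (len 4)
step 3: "0011111"  (len 7)
step 4: "011111"  (len 6)
step 5: "11111"  (len 5)
step 6: "11111111"  (len 8)
step 7: "1111111100"  (len 10)
step 8: "111111100001"  (len 12)
step 9: "111111000011111"  (len 15)
step 10: "11111000011111100"  (len 17)
step 11: "1111000011111100001"  (len 19)
step 12: "1110000111111000011111"  (len 22)
step 13: "110000111111000011111100"  (len 24)
step 14: "10000111111000011111100001"  (len 26)
step 15: "00001111110000111111000011111"  (len 29)
step 16: "0001111110000111111000011111"  (len 28)
step 17: "001111110000111111000011111"  (len 27)
step 18: "01111110000111111000011111"  (len 26)
step 19: "1111110000111111000011111"  (len 25)
step 20: "111110000111111000011111001"  (len 27)
step 21: "111100001111110000111110011111"  (len 30)
step 22: "11100001111110000111110011111100"  (len 32)
step 23: "1100001111110000111110011111100001"  (len 34)
step 24: "1000011111100001111100111111000011111"  (len 37)
step 25: "000011111100001111100111111000011111100"  (len 39)
step 26: "00011111100001111100111111000011111100"  (len 38)
step 27: "0011111100001111100111111000011111100"  (len 37)
step 28: "011111100001111100111111000011111100"  (len 36)
step 29: "11111100001111100111111000011111100"  (len 35)
step 30: "11111000011111001111110000111111001111"  (len 38)

38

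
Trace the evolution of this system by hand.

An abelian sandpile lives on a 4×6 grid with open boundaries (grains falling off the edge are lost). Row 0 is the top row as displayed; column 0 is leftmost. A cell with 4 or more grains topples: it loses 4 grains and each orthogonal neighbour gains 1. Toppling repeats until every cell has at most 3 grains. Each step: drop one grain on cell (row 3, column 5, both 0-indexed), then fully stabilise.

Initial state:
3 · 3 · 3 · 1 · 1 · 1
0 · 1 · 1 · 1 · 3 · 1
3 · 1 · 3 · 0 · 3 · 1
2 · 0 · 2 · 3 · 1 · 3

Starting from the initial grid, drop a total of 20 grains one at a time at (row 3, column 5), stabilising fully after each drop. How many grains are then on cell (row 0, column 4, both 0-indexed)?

[0] 3 · 3 · 3 · 1 · 1 · 1
0 · 1 · 1 · 1 · 3 · 1
3 · 1 · 3 · 0 · 3 · 1
2 · 0 · 2 · 3 · 1 · 3
[1] 3 · 3 · 3 · 1 · 1 · 1
0 · 1 · 1 · 1 · 3 · 1
3 · 1 · 3 · 0 · 3 · 2
2 · 0 · 2 · 3 · 2 · 0
[2] 3 · 3 · 3 · 1 · 1 · 1
0 · 1 · 1 · 1 · 3 · 1
3 · 1 · 3 · 0 · 3 · 2
2 · 0 · 2 · 3 · 2 · 1
[3] 3 · 3 · 3 · 1 · 1 · 1
0 · 1 · 1 · 1 · 3 · 1
3 · 1 · 3 · 0 · 3 · 2
2 · 0 · 2 · 3 · 2 · 2
[4] 3 · 3 · 3 · 1 · 1 · 1
0 · 1 · 1 · 1 · 3 · 1
3 · 1 · 3 · 0 · 3 · 2
2 · 0 · 2 · 3 · 2 · 3
[5] 3 · 3 · 3 · 1 · 1 · 1
0 · 1 · 1 · 1 · 3 · 1
3 · 1 · 3 · 0 · 3 · 3
2 · 0 · 2 · 3 · 3 · 0
[6] 3 · 3 · 3 · 1 · 1 · 1
0 · 1 · 1 · 1 · 3 · 1
3 · 1 · 3 · 0 · 3 · 3
2 · 0 · 2 · 3 · 3 · 1
[7] 3 · 3 · 3 · 1 · 1 · 1
0 · 1 · 1 · 1 · 3 · 1
3 · 1 · 3 · 0 · 3 · 3
2 · 0 · 2 · 3 · 3 · 2
[8] 3 · 3 · 3 · 1 · 1 · 1
0 · 1 · 1 · 1 · 3 · 1
3 · 1 · 3 · 0 · 3 · 3
2 · 0 · 2 · 3 · 3 · 3
[9] 3 · 3 · 3 · 1 · 2 · 1
0 · 1 · 1 · 2 · 0 · 3
3 · 1 · 3 · 2 · 2 · 1
2 · 0 · 3 · 0 · 2 · 2
[10] 3 · 3 · 3 · 1 · 2 · 1
0 · 1 · 1 · 2 · 0 · 3
3 · 1 · 3 · 2 · 2 · 1
2 · 0 · 3 · 0 · 2 · 3
[11] 3 · 3 · 3 · 1 · 2 · 1
0 · 1 · 1 · 2 · 0 · 3
3 · 1 · 3 · 2 · 2 · 2
2 · 0 · 3 · 0 · 3 · 0
[12] 3 · 3 · 3 · 1 · 2 · 1
0 · 1 · 1 · 2 · 0 · 3
3 · 1 · 3 · 2 · 2 · 2
2 · 0 · 3 · 0 · 3 · 1
[13] 3 · 3 · 3 · 1 · 2 · 1
0 · 1 · 1 · 2 · 0 · 3
3 · 1 · 3 · 2 · 2 · 2
2 · 0 · 3 · 0 · 3 · 2
[14] 3 · 3 · 3 · 1 · 2 · 1
0 · 1 · 1 · 2 · 0 · 3
3 · 1 · 3 · 2 · 2 · 2
2 · 0 · 3 · 0 · 3 · 3
[15] 3 · 3 · 3 · 1 · 2 · 1
0 · 1 · 1 · 2 · 0 · 3
3 · 1 · 3 · 2 · 3 · 3
2 · 0 · 3 · 1 · 0 · 1
[16] 3 · 3 · 3 · 1 · 2 · 1
0 · 1 · 1 · 2 · 0 · 3
3 · 1 · 3 · 2 · 3 · 3
2 · 0 · 3 · 1 · 0 · 2
[17] 3 · 3 · 3 · 1 · 2 · 1
0 · 1 · 1 · 2 · 0 · 3
3 · 1 · 3 · 2 · 3 · 3
2 · 0 · 3 · 1 · 0 · 3
[18] 3 · 3 · 3 · 1 · 2 · 2
0 · 1 · 1 · 2 · 2 · 0
3 · 1 · 3 · 3 · 0 · 2
2 · 0 · 3 · 1 · 2 · 1
[19] 3 · 3 · 3 · 1 · 2 · 2
0 · 1 · 1 · 2 · 2 · 0
3 · 1 · 3 · 3 · 0 · 2
2 · 0 · 3 · 1 · 2 · 2
[20] 3 · 3 · 3 · 1 · 2 · 2
0 · 1 · 1 · 2 · 2 · 0
3 · 1 · 3 · 3 · 0 · 2
2 · 0 · 3 · 1 · 2 · 3

2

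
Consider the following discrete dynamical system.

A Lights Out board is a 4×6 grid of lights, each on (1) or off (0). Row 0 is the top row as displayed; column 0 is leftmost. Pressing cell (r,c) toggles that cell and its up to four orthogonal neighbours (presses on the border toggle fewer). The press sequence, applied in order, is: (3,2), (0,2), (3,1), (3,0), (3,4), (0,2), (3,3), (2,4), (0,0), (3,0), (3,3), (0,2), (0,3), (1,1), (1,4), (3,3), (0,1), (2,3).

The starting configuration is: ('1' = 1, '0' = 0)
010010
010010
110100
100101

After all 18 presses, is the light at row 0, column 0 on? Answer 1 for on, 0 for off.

0

step 0: 010010
010010
110100
100101
step 1: 010010
010010
111100
111001
step 2: 001110
011010
111100
111001
step 3: 001110
011010
101100
000001
step 4: 001110
011010
001100
110001
step 5: 001110
011010
001110
110110
step 6: 010010
010010
001110
110110
step 7: 010010
010010
001010
111000
step 8: 010010
010000
001101
111010
step 9: 100010
110000
001101
111010
step 10: 100010
110000
101101
001010
step 11: 100010
110000
101001
000100
step 12: 111110
111000
101001
000100
step 13: 110000
111100
101001
000100
step 14: 100000
000100
111001
000100
step 15: 100010
000011
111011
000100
step 16: 100010
000011
111111
001010
step 17: 011010
010011
111111
001010
step 18: 011010
010111
110001
001110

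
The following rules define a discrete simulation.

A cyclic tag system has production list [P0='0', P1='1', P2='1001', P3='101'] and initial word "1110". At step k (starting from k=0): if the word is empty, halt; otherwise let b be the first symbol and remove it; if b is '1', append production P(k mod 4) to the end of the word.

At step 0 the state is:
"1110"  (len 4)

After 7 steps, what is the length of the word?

8

t=0: "1110"  (len 4)
t=1: "1100"  (len 4)
t=2: "1001"  (len 4)
t=3: "0011001"  (len 7)
t=4: "011001"  (len 6)
t=5: "11001"  (len 5)
t=6: "10011"  (len 5)
t=7: "00111001"  (len 8)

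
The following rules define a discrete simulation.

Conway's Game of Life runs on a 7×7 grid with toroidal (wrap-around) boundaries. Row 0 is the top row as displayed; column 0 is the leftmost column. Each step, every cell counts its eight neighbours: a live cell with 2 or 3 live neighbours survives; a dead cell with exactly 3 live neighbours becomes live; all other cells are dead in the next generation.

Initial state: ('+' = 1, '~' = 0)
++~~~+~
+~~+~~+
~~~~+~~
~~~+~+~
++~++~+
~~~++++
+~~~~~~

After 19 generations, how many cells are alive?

[0] ++~~~+~
+~~+~~+
~~~~+~~
~~~+~+~
++~++~+
~~~++++
+~~~~~~
[1] ~+~~~~~
++~~+++
~~~++++
+~++~++
+~~~~~~
~+++~~~
++~~~~~
[2] ~~+~~+~
~+++~~~
~~~~~~~
++++~~~
+~~~+~~
~~+~~~~
+~~~~~~
[3] ~~++~~~
~+++~~~
+~~~~~~
++++~~~
+~~~~~~
~+~~~~~
~+~~~~~
[4] ~~~+~~~
~+~+~~~
+~~~~~~
+~+~~~+
+~~~~~~
++~~~~~
~+~~~~~
[5] ~~~~~~~
~~+~~~~
+~+~~~+
+~~~~~+
~~~~~~~
++~~~~~
+++~~~~
[6] ~~+~~~~
~+~~~~~
+~~~~~+
++~~~~+
~+~~~~+
+~+~~~~
+~+~~~~
[7] ~~+~~~~
++~~~~~
~~~~~~+
~+~~~+~
~~+~~~+
+~+~~~+
~~++~~~
[8] ~~++~~~
++~~~~~
~+~~~~+
+~~~~++
~~+~~++
+~+~~~+
~~++~~~
[9] ~~~+~~~
++~~~~~
~+~~~+~
~+~~~~~
~~~~~~~
+~+~~++
~~~~~~~
[10] ~~~~~~~
+++~~~~
~++~~~~
~~~~~~~
++~~~~+
~~~~~~+
~~~~~~+
[11] ++~~~~~
+~+~~~~
+~+~~~~
~~+~~~~
+~~~~~+
~~~~~++
~~~~~~~
[12] ++~~~~~
+~+~~~+
~~++~~~
+~~~~~+
+~~~~++
+~~~~++
+~~~~~+
[13] ~~~~~~~
+~++~~+
~~++~~~
++~~~+~
~+~~~~~
~+~~~~~
~~~~~+~
[14] ~~~~~~+
~+++~~~
~~~++~~
++~~~~~
~++~~~~
~~~~~~~
~~~~~~~
[15] ~~+~~~~
~~+++~~
+~~++~~
++~+~~~
+++~~~~
~~~~~~~
~~~~~~~
[16] ~~+~~~~
~++~+~~
+~~~~~~
~~~++~+
+~+~~~~
~+~~~~~
~~~~~~~
[17] ~+++~~~
~+++~~~
+++~++~
++~+~~+
++++~~~
~+~~~~~
~~~~~~~
[18] ~+~+~~~
~~~~~~~
~~~~++~
~~~~~+~
~~~+~~+
++~~~~~
~+~~~~~
[19] ~~+~~~~
~~~~+~~
~~~~++~
~~~~~++
+~~~~~+
+++~~~~
~+~~~~~

12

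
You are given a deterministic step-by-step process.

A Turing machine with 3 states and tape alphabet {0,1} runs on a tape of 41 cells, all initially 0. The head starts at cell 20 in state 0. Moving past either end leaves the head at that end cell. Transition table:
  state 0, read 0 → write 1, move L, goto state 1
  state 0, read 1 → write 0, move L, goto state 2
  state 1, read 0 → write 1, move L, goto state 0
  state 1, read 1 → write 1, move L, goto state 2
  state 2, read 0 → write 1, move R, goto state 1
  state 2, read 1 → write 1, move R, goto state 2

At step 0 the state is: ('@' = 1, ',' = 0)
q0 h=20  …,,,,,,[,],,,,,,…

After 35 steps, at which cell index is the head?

0) q0 h=20  …,,,,,,[,],,,,,,…
1) q1 h=19  …,,,,,,[,]@,,,,,…
2) q0 h=18  …,,,,,,[,]@@,,,,…
3) q1 h=17  …,,,,,,[,]@@@,,,…
4) q0 h=16  …,,,,,,[,]@@@@,,…
5) q1 h=15  …,,,,,,[,]@@@@@,…
6) q0 h=14  …,,,,,,[,]@@@@@@…
7) q1 h=13  …,,,,,,[,]@@@@@@…
8) q0 h=12  …,,,,,,[,]@@@@@@…
9) q1 h=11  …,,,,,,[,]@@@@@@…
10) q0 h=10  …,,,,,,[,]@@@@@@…
11) q1 h= 9  …,,,,,,[,]@@@@@@…
12) q0 h= 8  …,,,,,,[,]@@@@@@…
13) q1 h= 7  …,,,,,,[,]@@@@@@…
14) q0 h= 6  |,,,,,,[,]@@@@@@…
15) q1 h= 5  |,,,,,[,]@@@@@@…
16) q0 h= 4  |,,,,[,]@@@@@@…
17) q1 h= 3  |,,,[,]@@@@@@…
18) q0 h= 2  |,,[,]@@@@@@…
19) q1 h= 1  |,[,]@@@@@@…
20) q0 h= 0  |[,]@@@@@@…
21) q1 h= 0  |[@]@@@@@@…
22) q2 h= 0  |[@]@@@@@@…
23) q2 h= 1  |@[@]@@@@@@…
24) q2 h= 2  |@@[@]@@@@@@…
25) q2 h= 3  |@@@[@]@@@@@@…
26) q2 h= 4  |@@@@[@]@@@@@@…
27) q2 h= 5  |@@@@@[@]@@@@@@…
28) q2 h= 6  |@@@@@@[@]@@@@@@…
29) q2 h= 7  …@@@@@@[@]@@@@@@…
30) q2 h= 8  …@@@@@@[@]@@@@@@…
31) q2 h= 9  …@@@@@@[@]@@@@@@…
32) q2 h=10  …@@@@@@[@]@@@@@@…
33) q2 h=11  …@@@@@@[@]@@@@@@…
34) q2 h=12  …@@@@@@[@]@@@@@@…
35) q2 h=13  …@@@@@@[@]@@@@@@…

13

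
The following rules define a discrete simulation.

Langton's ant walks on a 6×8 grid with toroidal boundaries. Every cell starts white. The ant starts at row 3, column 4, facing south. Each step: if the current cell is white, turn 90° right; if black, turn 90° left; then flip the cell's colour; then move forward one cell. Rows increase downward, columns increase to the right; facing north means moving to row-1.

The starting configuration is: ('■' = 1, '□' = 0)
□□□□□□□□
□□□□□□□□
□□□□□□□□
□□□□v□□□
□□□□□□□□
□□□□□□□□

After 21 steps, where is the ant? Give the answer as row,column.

t=0: □□□□□□□□
□□□□□□□□
□□□□□□□□
□□□□v□□□
□□□□□□□□
□□□□□□□□
t=1: □□□□□□□□
□□□□□□□□
□□□□□□□□
□□□<■□□□
□□□□□□□□
□□□□□□□□
t=2: □□□□□□□□
□□□□□□□□
□□□^□□□□
□□□■■□□□
□□□□□□□□
□□□□□□□□
t=3: □□□□□□□□
□□□□□□□□
□□□■>□□□
□□□■■□□□
□□□□□□□□
□□□□□□□□
t=4: □□□□□□□□
□□□□□□□□
□□□■■□□□
□□□■v□□□
□□□□□□□□
□□□□□□□□
t=5: □□□□□□□□
□□□□□□□□
□□□■■□□□
□□□■□>□□
□□□□□□□□
□□□□□□□□
t=6: □□□□□□□□
□□□□□□□□
□□□■■□□□
□□□■□■□□
□□□□□v□□
□□□□□□□□
t=7: □□□□□□□□
□□□□□□□□
□□□■■□□□
□□□■□■□□
□□□□<■□□
□□□□□□□□
t=8: □□□□□□□□
□□□□□□□□
□□□■■□□□
□□□■^■□□
□□□□■■□□
□□□□□□□□
t=9: □□□□□□□□
□□□□□□□□
□□□■■□□□
□□□■■>□□
□□□□■■□□
□□□□□□□□
t=10: □□□□□□□□
□□□□□□□□
□□□■■^□□
□□□■■□□□
□□□□■■□□
□□□□□□□□
t=11: □□□□□□□□
□□□□□□□□
□□□■■■>□
□□□■■□□□
□□□□■■□□
□□□□□□□□
t=12: □□□□□□□□
□□□□□□□□
□□□■■■■□
□□□■■□v□
□□□□■■□□
□□□□□□□□
t=13: □□□□□□□□
□□□□□□□□
□□□■■■■□
□□□■■<■□
□□□□■■□□
□□□□□□□□
t=14: □□□□□□□□
□□□□□□□□
□□□■■^■□
□□□■■■■□
□□□□■■□□
□□□□□□□□
t=15: □□□□□□□□
□□□□□□□□
□□□■<□■□
□□□■■■■□
□□□□■■□□
□□□□□□□□
t=16: □□□□□□□□
□□□□□□□□
□□□■□□■□
□□□■v■■□
□□□□■■□□
□□□□□□□□
t=17: □□□□□□□□
□□□□□□□□
□□□■□□■□
□□□■□>■□
□□□□■■□□
□□□□□□□□
t=18: □□□□□□□□
□□□□□□□□
□□□■□^■□
□□□■□□■□
□□□□■■□□
□□□□□□□□
t=19: □□□□□□□□
□□□□□□□□
□□□■□■>□
□□□■□□■□
□□□□■■□□
□□□□□□□□
t=20: □□□□□□□□
□□□□□□^□
□□□■□■□□
□□□■□□■□
□□□□■■□□
□□□□□□□□
t=21: □□□□□□□□
□□□□□□■>
□□□■□■□□
□□□■□□■□
□□□□■■□□
□□□□□□□□

1,7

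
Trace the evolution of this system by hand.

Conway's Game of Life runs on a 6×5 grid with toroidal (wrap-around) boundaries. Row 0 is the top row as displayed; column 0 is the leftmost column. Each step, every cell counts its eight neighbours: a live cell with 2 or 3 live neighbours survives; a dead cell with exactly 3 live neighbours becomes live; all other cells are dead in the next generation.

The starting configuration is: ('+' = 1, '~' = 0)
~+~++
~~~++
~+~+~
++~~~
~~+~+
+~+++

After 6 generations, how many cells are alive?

2

[0] ~+~++
~~~++
~+~+~
++~~~
~~+~+
+~+++
[1] ~+~~~
~~~~~
~+~+~
++~++
~~+~~
~~~~~
[2] ~~~~~
~~+~~
~+~+~
++~++
+++++
~~~~~
[3] ~~~~~
~~+~~
~+~+~
~~~~~
~~~~~
+++++
[4] +~~~+
~~+~~
~~+~~
~~~~~
+++++
+++++
[5] ~~~~~
~+~+~
~~~~~
+~~~+
~~~~~
~~~~~
[6] ~~~~~
~~~~~
+~~~+
~~~~~
~~~~~
~~~~~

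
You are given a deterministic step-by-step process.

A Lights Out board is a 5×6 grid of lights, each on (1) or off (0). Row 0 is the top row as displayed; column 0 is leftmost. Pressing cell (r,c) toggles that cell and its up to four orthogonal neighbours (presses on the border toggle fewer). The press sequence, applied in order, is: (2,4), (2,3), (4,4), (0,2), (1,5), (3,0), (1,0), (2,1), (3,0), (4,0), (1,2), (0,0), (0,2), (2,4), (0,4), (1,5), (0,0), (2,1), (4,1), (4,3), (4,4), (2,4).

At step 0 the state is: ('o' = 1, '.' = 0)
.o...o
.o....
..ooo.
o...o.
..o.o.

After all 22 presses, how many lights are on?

step 0: .o...o
.o....
..ooo.
o...o.
..o.o.
step 1: .o...o
.o..o.
..o..o
o.....
..o.o.
step 2: .o...o
.o.oo.
...ooo
o..o..
..o.o.
step 3: .o...o
.o.oo.
...ooo
o..oo.
..oo.o
step 4: ..oo.o
.oooo.
...ooo
o..oo.
..oo.o
step 5: ..oo..
.ooo.o
...oo.
o..oo.
..oo.o
step 6: ..oo..
.ooo.o
o..oo.
.o.oo.
o.oo.o
step 7: o.oo..
o.oo.o
...oo.
.o.oo.
o.oo.o
step 8: o.oo..
oooo.o
ooooo.
...oo.
o.oo.o
step 9: o.oo..
oooo.o
.oooo.
oo.oo.
..oo.o
step 10: o.oo..
oooo.o
.oooo.
.o.oo.
oooo.o
step 11: o..o..
o....o
.o.oo.
.o.oo.
oooo.o
step 12: .o.o..
.....o
.o.oo.
.o.oo.
oooo.o
step 13: ..o...
..o..o
.o.oo.
.o.oo.
oooo.o
step 14: ..o...
..o.oo
.o...o
.o.o..
oooo.o
step 15: ..oooo
..o..o
.o...o
.o.o..
oooo.o
step 16: ..ooo.
..o.o.
.o....
.o.o..
oooo.o
step 17: ooooo.
o.o.o.
.o....
.o.o..
oooo.o
step 18: ooooo.
ooo.o.
o.o...
...o..
oooo.o
step 19: ooooo.
ooo.o.
o.o...
.o.o..
...o.o
step 20: ooooo.
ooo.o.
o.o...
.o....
..o.oo
step 21: ooooo.
ooo.o.
o.o...
.o..o.
..oo..
step 22: ooooo.
ooo...
o.oooo
.o....
..oo..

16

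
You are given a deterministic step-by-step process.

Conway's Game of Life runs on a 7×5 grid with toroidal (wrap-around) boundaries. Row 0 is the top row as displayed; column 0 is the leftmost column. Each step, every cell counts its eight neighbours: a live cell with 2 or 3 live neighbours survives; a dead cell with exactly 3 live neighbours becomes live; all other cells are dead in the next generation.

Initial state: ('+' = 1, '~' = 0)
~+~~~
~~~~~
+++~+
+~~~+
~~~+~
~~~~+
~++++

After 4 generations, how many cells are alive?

k=0  ~+~~~
~~~~~
+++~+
+~~~+
~~~+~
~~~~+
~++++
k=1  ++~+~
~~+~~
~+~++
~~+~~
+~~+~
+~~~+
~++++
k=2  +~~~~
~~~~~
~+~+~
+++~~
++~+~
~~~~~
~~~~~
k=3  ~~~~~
~~~~~
++~~~
~~~+~
+~~~+
~~~~~
~~~~~
k=4  ~~~~~
~~~~~
~~~~~
~+~~~
~~~~+
~~~~~
~~~~~

2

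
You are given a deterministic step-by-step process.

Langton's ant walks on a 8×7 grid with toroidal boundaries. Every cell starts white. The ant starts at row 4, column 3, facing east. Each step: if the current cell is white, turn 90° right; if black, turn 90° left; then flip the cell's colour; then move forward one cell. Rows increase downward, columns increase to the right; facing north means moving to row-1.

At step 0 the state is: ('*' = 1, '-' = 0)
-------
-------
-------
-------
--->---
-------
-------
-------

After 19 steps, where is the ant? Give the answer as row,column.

[0] -------
-------
-------
-------
--->---
-------
-------
-------
[1] -------
-------
-------
-------
---*---
---v---
-------
-------
[2] -------
-------
-------
-------
---*---
--<*---
-------
-------
[3] -------
-------
-------
-------
--^*---
--**---
-------
-------
[4] -------
-------
-------
-------
--*>---
--**---
-------
-------
[5] -------
-------
-------
---^---
--*----
--**---
-------
-------
[6] -------
-------
-------
---*>--
--*----
--**---
-------
-------
[7] -------
-------
-------
---**--
--*-v--
--**---
-------
-------
[8] -------
-------
-------
---**--
--*<*--
--**---
-------
-------
[9] -------
-------
-------
---^*--
--***--
--**---
-------
-------
[10] -------
-------
-------
--<-*--
--***--
--**---
-------
-------
[11] -------
-------
--^----
--*-*--
--***--
--**---
-------
-------
[12] -------
-------
--*>---
--*-*--
--***--
--**---
-------
-------
[13] -------
-------
--**---
--*v*--
--***--
--**---
-------
-------
[14] -------
-------
--**---
--<**--
--***--
--**---
-------
-------
[15] -------
-------
--**---
---**--
--v**--
--**---
-------
-------
[16] -------
-------
--**---
---**--
--->*--
--**---
-------
-------
[17] -------
-------
--**---
---^*--
----*--
--**---
-------
-------
[18] -------
-------
--**---
--<-*--
----*--
--**---
-------
-------
[19] -------
-------
--^*---
--*-*--
----*--
--**---
-------
-------

2,2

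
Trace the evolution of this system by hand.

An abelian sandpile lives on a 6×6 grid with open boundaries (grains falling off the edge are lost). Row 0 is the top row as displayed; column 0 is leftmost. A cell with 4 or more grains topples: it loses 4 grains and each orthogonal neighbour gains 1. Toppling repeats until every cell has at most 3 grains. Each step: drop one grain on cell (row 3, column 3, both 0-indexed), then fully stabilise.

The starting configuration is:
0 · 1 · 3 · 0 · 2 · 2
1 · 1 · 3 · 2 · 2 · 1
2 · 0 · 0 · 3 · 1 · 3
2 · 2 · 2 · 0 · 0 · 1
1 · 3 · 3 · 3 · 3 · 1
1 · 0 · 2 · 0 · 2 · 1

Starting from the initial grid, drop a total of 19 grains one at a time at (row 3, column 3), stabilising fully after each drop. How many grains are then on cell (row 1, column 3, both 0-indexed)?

t=0: 0 · 1 · 3 · 0 · 2 · 2
1 · 1 · 3 · 2 · 2 · 1
2 · 0 · 0 · 3 · 1 · 3
2 · 2 · 2 · 0 · 0 · 1
1 · 3 · 3 · 3 · 3 · 1
1 · 0 · 2 · 0 · 2 · 1
t=1: 0 · 1 · 3 · 0 · 2 · 2
1 · 1 · 3 · 2 · 2 · 1
2 · 0 · 0 · 3 · 1 · 3
2 · 2 · 2 · 1 · 0 · 1
1 · 3 · 3 · 3 · 3 · 1
1 · 0 · 2 · 0 · 2 · 1
t=2: 0 · 1 · 3 · 0 · 2 · 2
1 · 1 · 3 · 2 · 2 · 1
2 · 0 · 0 · 3 · 1 · 3
2 · 2 · 2 · 2 · 0 · 1
1 · 3 · 3 · 3 · 3 · 1
1 · 0 · 2 · 0 · 2 · 1
t=3: 0 · 1 · 3 · 0 · 2 · 2
1 · 1 · 3 · 2 · 2 · 1
2 · 0 · 0 · 3 · 1 · 3
2 · 2 · 2 · 3 · 0 · 1
1 · 3 · 3 · 3 · 3 · 1
1 · 0 · 2 · 0 · 2 · 1
t=4: 0 · 1 · 3 · 0 · 2 · 2
1 · 1 · 3 · 3 · 2 · 1
2 · 1 · 2 · 0 · 2 · 3
3 · 0 · 1 · 3 · 2 · 1
2 · 1 · 2 · 2 · 0 · 2
1 · 1 · 3 · 1 · 3 · 1
t=5: 0 · 1 · 3 · 0 · 2 · 2
1 · 1 · 3 · 3 · 2 · 1
2 · 1 · 2 · 1 · 2 · 3
3 · 0 · 2 · 0 · 3 · 1
2 · 1 · 2 · 3 · 0 · 2
1 · 1 · 3 · 1 · 3 · 1
t=6: 0 · 1 · 3 · 0 · 2 · 2
1 · 1 · 3 · 3 · 2 · 1
2 · 1 · 2 · 1 · 2 · 3
3 · 0 · 2 · 1 · 3 · 1
2 · 1 · 2 · 3 · 0 · 2
1 · 1 · 3 · 1 · 3 · 1
t=7: 0 · 1 · 3 · 0 · 2 · 2
1 · 1 · 3 · 3 · 2 · 1
2 · 1 · 2 · 1 · 2 · 3
3 · 0 · 2 · 2 · 3 · 1
2 · 1 · 2 · 3 · 0 · 2
1 · 1 · 3 · 1 · 3 · 1
t=8: 0 · 1 · 3 · 0 · 2 · 2
1 · 1 · 3 · 3 · 2 · 1
2 · 1 · 2 · 1 · 2 · 3
3 · 0 · 2 · 3 · 3 · 1
2 · 1 · 2 · 3 · 0 · 2
1 · 1 · 3 · 1 · 3 · 1
t=9: 0 · 1 · 3 · 0 · 2 · 2
1 · 1 · 3 · 3 · 2 · 1
2 · 1 · 2 · 2 · 3 · 3
3 · 0 · 3 · 2 · 0 · 2
2 · 1 · 3 · 0 · 2 · 2
1 · 1 · 3 · 2 · 3 · 1
t=10: 0 · 1 · 3 · 0 · 2 · 2
1 · 1 · 3 · 3 · 2 · 1
2 · 1 · 2 · 2 · 3 · 3
3 · 0 · 3 · 3 · 0 · 2
2 · 1 · 3 · 0 · 2 · 2
1 · 1 · 3 · 2 · 3 · 1
t=11: 0 · 1 · 3 · 0 · 2 · 2
1 · 1 · 3 · 3 · 2 · 1
2 · 1 · 3 · 3 · 3 · 3
3 · 1 · 1 · 1 · 1 · 2
2 · 2 · 1 · 2 · 2 · 2
1 · 2 · 0 · 3 · 3 · 1
t=12: 0 · 1 · 3 · 0 · 2 · 2
1 · 1 · 3 · 3 · 2 · 1
2 · 1 · 3 · 3 · 3 · 3
3 · 1 · 1 · 2 · 1 · 2
2 · 2 · 1 · 2 · 2 · 2
1 · 2 · 0 · 3 · 3 · 1
t=13: 0 · 1 · 3 · 0 · 2 · 2
1 · 1 · 3 · 3 · 2 · 1
2 · 1 · 3 · 3 · 3 · 3
3 · 1 · 1 · 3 · 1 · 2
2 · 2 · 1 · 2 · 2 · 2
1 · 2 · 0 · 3 · 3 · 1
t=14: 0 · 2 · 0 · 2 · 3 · 2
1 · 2 · 2 · 2 · 0 · 3
2 · 2 · 1 · 3 · 2 · 0
3 · 1 · 3 · 1 · 3 · 3
2 · 2 · 1 · 3 · 2 · 2
1 · 2 · 0 · 3 · 3 · 1
t=15: 0 · 2 · 0 · 2 · 3 · 2
1 · 2 · 2 · 2 · 0 · 3
2 · 2 · 1 · 3 · 2 · 0
3 · 1 · 3 · 2 · 3 · 3
2 · 2 · 1 · 3 · 2 · 2
1 · 2 · 0 · 3 · 3 · 1
t=16: 0 · 2 · 0 · 2 · 3 · 2
1 · 2 · 2 · 2 · 0 · 3
2 · 2 · 1 · 3 · 2 · 0
3 · 1 · 3 · 3 · 3 · 3
2 · 2 · 1 · 3 · 2 · 2
1 · 2 · 0 · 3 · 3 · 1
t=17: 0 · 2 · 0 · 2 · 3 · 2
1 · 2 · 2 · 3 · 1 · 3
2 · 2 · 3 · 2 · 1 · 2
3 · 2 · 1 · 1 · 0 · 2
2 · 2 · 3 · 3 · 3 · 0
1 · 2 · 1 · 1 · 1 · 3
t=18: 0 · 2 · 0 · 2 · 3 · 2
1 · 2 · 2 · 3 · 1 · 3
2 · 2 · 3 · 2 · 1 · 2
3 · 2 · 1 · 2 · 0 · 2
2 · 2 · 3 · 3 · 3 · 0
1 · 2 · 1 · 1 · 1 · 3
t=19: 0 · 2 · 0 · 2 · 3 · 2
1 · 2 · 2 · 3 · 1 · 3
2 · 2 · 3 · 2 · 1 · 2
3 · 2 · 1 · 3 · 0 · 2
2 · 2 · 3 · 3 · 3 · 0
1 · 2 · 1 · 1 · 1 · 3

3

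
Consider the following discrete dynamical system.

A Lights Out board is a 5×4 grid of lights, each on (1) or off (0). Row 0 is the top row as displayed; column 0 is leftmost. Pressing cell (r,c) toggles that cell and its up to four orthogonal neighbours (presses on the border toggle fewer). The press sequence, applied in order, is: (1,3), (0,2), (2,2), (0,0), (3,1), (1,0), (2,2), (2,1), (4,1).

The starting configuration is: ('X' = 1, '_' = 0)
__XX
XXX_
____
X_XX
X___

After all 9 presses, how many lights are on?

k=0  __XX
XXX_
____
X_XX
X___
k=1  __X_
XX_X
___X
X_XX
X___
k=2  _X_X
XXXX
___X
X_XX
X___
k=3  _X_X
XX_X
_XX_
X__X
X___
k=4  X__X
_X_X
_XX_
X__X
X___
k=5  X__X
_X_X
__X_
_XXX
XX__
k=6  ___X
X__X
X_X_
_XXX
XX__
k=7  ___X
X_XX
XX_X
_X_X
XX__
k=8  ___X
XXXX
__XX
___X
XX__
k=9  ___X
XXXX
__XX
_X_X
__X_

10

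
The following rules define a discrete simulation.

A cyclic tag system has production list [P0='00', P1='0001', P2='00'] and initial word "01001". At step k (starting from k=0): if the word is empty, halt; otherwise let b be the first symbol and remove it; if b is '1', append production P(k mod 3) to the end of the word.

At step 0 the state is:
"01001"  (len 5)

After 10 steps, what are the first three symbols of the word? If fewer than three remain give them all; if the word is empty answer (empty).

001

gen 0: "01001"  (len 5)
gen 1: "1001"  (len 4)
gen 2: "0010001"  (len 7)
gen 3: "010001"  (len 6)
gen 4: "10001"  (len 5)
gen 5: "00010001"  (len 8)
gen 6: "0010001"  (len 7)
gen 7: "010001"  (len 6)
gen 8: "10001"  (len 5)
gen 9: "000100"  (len 6)
gen 10: "00100"  (len 5)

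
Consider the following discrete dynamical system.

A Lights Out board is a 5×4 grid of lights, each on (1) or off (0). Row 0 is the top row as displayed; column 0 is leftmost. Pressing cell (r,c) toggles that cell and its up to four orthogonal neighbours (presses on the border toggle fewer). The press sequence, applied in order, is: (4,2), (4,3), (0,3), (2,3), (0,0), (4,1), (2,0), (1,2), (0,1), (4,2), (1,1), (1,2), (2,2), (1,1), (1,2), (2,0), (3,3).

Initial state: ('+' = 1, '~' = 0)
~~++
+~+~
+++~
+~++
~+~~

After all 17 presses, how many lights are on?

step 0: ~~++
+~+~
+++~
+~++
~+~~
step 1: ~~++
+~+~
+++~
+~~+
~~++
step 2: ~~++
+~+~
+++~
+~~~
~~~~
step 3: ~~~~
+~++
+++~
+~~~
~~~~
step 4: ~~~~
+~+~
++~+
+~~+
~~~~
step 5: ++~~
~~+~
++~+
+~~+
~~~~
step 6: ++~~
~~+~
++~+
++~+
+++~
step 7: ++~~
+~+~
~~~+
~+~+
+++~
step 8: +++~
++~+
~~++
~+~+
+++~
step 9: ~~~~
+~~+
~~++
~+~+
+++~
step 10: ~~~~
+~~+
~~++
~+++
+~~+
step 11: ~+~~
~+++
~+++
~+++
+~~+
step 12: ~++~
~~~~
~+~+
~+++
+~~+
step 13: ~++~
~~+~
~~+~
~+~+
+~~+
step 14: ~~+~
++~~
~++~
~+~+
+~~+
step 15: ~~~~
+~++
~+~~
~+~+
+~~+
step 16: ~~~~
~~++
+~~~
++~+
+~~+
step 17: ~~~~
~~++
+~~+
+++~
+~~~

8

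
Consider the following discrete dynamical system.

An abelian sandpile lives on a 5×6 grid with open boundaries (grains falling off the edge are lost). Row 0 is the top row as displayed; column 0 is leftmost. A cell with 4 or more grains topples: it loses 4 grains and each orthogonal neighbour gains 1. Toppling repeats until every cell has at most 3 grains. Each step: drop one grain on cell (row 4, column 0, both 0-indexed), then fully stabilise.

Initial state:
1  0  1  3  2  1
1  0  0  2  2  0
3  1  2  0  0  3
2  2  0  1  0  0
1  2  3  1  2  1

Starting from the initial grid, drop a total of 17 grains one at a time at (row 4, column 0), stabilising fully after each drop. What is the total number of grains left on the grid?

k=0  1  0  1  3  2  1
1  0  0  2  2  0
3  1  2  0  0  3
2  2  0  1  0  0
1  2  3  1  2  1
k=1  1  0  1  3  2  1
1  0  0  2  2  0
3  1  2  0  0  3
2  2  0  1  0  0
2  2  3  1  2  1
k=2  1  0  1  3  2  1
1  0  0  2  2  0
3  1  2  0  0  3
2  2  0  1  0  0
3  2  3  1  2  1
k=3  1  0  1  3  2  1
1  0  0  2  2  0
3  1  2  0  0  3
3  2  0  1  0  0
0  3  3  1  2  1
k=4  1  0  1  3  2  1
1  0  0  2  2  0
3  1  2  0  0  3
3  2  0  1  0  0
1  3  3  1  2  1
k=5  1  0  1  3  2  1
1  0  0  2  2  0
3  1  2  0  0  3
3  2  0  1  0  0
2  3  3  1  2  1
k=6  1  0  1  3  2  1
1  0  0  2  2  0
3  1  2  0  0  3
3  2  0  1  0  0
3  3  3  1  2  1
k=7  1  0  1  3  2  1
2  0  0  2  2  0
0  3  2  0  0  3
2  0  2  1  0  0
2  2  0  2  2  1
k=8  1  0  1  3  2  1
2  0  0  2  2  0
0  3  2  0  0  3
2  0  2  1  0  0
3  2  0  2  2  1
k=9  1  0  1  3  2  1
2  0  0  2  2  0
0  3  2  0  0  3
3  0  2  1  0  0
0  3  0  2  2  1
k=10  1  0  1  3  2  1
2  0  0  2  2  0
0  3  2  0  0  3
3  0  2  1  0  0
1  3  0  2  2  1
k=11  1  0  1  3  2  1
2  0  0  2  2  0
0  3  2  0  0  3
3  0  2  1  0  0
2  3  0  2  2  1
k=12  1  0  1  3  2  1
2  0  0  2  2  0
0  3  2  0  0  3
3  0  2  1  0  0
3  3  0  2  2  1
k=13  1  0  1  3  2  1
2  0  0  2  2  0
1  3  2  0  0  3
0  2  2  1  0  0
2  0  1  2  2  1
k=14  1  0  1  3  2  1
2  0  0  2  2  0
1  3  2  0  0  3
0  2  2  1  0  0
3  0  1  2  2  1
k=15  1  0  1  3  2  1
2  0  0  2  2  0
1  3  2  0  0  3
1  2  2  1  0  0
0  1  1  2  2  1
k=16  1  0  1  3  2  1
2  0  0  2  2  0
1  3  2  0  0  3
1  2  2  1  0  0
1  1  1  2  2  1
k=17  1  0  1  3  2  1
2  0  0  2  2  0
1  3  2  0  0  3
1  2  2  1  0  0
2  1  1  2  2  1

38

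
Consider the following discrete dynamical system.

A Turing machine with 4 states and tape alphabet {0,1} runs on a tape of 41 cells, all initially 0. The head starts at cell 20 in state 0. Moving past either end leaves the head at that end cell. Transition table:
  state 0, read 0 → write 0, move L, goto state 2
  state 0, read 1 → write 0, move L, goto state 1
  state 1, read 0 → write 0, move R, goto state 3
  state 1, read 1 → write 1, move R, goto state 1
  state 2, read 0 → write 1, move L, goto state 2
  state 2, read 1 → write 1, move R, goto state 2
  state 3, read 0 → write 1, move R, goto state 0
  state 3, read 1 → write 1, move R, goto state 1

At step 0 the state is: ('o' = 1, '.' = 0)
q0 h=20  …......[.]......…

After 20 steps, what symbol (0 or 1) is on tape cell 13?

1

k=0  q0 h=20  …......[.]......…
k=1  q2 h=19  …......[.]......…
k=2  q2 h=18  …......[.]o.....…
k=3  q2 h=17  …......[.]oo....…
k=4  q2 h=16  …......[.]ooo...…
k=5  q2 h=15  …......[.]oooo..…
k=6  q2 h=14  …......[.]ooooo.…
k=7  q2 h=13  …......[.]oooooo…
k=8  q2 h=12  …......[.]oooooo…
k=9  q2 h=11  …......[.]oooooo…
k=10  q2 h=10  …......[.]oooooo…
k=11  q2 h= 9  …......[.]oooooo…
k=12  q2 h= 8  …......[.]oooooo…
k=13  q2 h= 7  …......[.]oooooo…
k=14  q2 h= 6  |......[.]oooooo…
k=15  q2 h= 5  |.....[.]oooooo…
k=16  q2 h= 4  |....[.]oooooo…
k=17  q2 h= 3  |...[.]oooooo…
k=18  q2 h= 2  |..[.]oooooo…
k=19  q2 h= 1  |.[.]oooooo…
k=20  q2 h= 0  |[.]oooooo…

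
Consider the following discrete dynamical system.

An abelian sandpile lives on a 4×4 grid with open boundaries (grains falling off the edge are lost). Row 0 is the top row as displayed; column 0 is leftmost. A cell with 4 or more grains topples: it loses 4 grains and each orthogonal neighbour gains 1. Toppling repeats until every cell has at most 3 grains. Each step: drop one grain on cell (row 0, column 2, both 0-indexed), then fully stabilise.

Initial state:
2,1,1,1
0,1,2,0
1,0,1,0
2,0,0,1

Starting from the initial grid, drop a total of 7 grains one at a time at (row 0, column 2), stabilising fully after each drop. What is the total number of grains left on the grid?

k=0  2,1,1,1
0,1,2,0
1,0,1,0
2,0,0,1
k=1  2,1,2,1
0,1,2,0
1,0,1,0
2,0,0,1
k=2  2,1,3,1
0,1,2,0
1,0,1,0
2,0,0,1
k=3  2,2,0,2
0,1,3,0
1,0,1,0
2,0,0,1
k=4  2,2,1,2
0,1,3,0
1,0,1,0
2,0,0,1
k=5  2,2,2,2
0,1,3,0
1,0,1,0
2,0,0,1
k=6  2,2,3,2
0,1,3,0
1,0,1,0
2,0,0,1
k=7  2,3,1,3
0,2,0,1
1,0,2,0
2,0,0,1

18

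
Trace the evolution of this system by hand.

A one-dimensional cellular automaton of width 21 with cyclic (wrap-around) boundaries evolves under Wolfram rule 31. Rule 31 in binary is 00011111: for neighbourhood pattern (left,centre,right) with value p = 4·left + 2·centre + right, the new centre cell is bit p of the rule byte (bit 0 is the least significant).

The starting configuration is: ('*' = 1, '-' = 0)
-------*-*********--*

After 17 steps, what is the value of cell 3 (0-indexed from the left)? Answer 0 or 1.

0

k=0  -------*-*********--*
k=1  ********-*--------***
k=2  ---------**********--
k=3  **********---------**
k=4  ----------**********-
k=5  ***********---------*
k=6  -----------**********
k=7  ************---------
k=8  *-----------*********
k=9  -************--------
k=10  **-----------********
k=11  --************-------
k=12  ***-----------*******
k=13  ---************------
k=14  ****-----------******
k=15  ----************-----
k=16  *****-----------*****
k=17  -----************----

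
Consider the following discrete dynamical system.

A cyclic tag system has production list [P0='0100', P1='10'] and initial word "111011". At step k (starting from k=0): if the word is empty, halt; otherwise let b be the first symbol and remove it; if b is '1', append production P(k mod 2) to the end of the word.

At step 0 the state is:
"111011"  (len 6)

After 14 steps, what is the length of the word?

0) "111011"  (len 6)
1) "110110100"  (len 9)
2) "1011010010"  (len 10)
3) "0110100100100"  (len 13)
4) "110100100100"  (len 12)
5) "101001001000100"  (len 15)
6) "0100100100010010"  (len 16)
7) "100100100010010"  (len 15)
8) "0010010001001010"  (len 16)
9) "010010001001010"  (len 15)
10) "10010001001010"  (len 14)
11) "00100010010100100"  (len 17)
12) "0100010010100100"  (len 16)
13) "100010010100100"  (len 15)
14) "0001001010010010"  (len 16)

16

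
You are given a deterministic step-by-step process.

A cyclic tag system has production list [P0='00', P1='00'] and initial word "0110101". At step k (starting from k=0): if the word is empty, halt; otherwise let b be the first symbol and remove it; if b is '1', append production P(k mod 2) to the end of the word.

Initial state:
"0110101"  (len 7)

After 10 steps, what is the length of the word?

5

k=0  "0110101"  (len 7)
k=1  "110101"  (len 6)
k=2  "1010100"  (len 7)
k=3  "01010000"  (len 8)
k=4  "1010000"  (len 7)
k=5  "01000000"  (len 8)
k=6  "1000000"  (len 7)
k=7  "00000000"  (len 8)
k=8  "0000000"  (len 7)
k=9  "000000"  (len 6)
k=10  "00000"  (len 5)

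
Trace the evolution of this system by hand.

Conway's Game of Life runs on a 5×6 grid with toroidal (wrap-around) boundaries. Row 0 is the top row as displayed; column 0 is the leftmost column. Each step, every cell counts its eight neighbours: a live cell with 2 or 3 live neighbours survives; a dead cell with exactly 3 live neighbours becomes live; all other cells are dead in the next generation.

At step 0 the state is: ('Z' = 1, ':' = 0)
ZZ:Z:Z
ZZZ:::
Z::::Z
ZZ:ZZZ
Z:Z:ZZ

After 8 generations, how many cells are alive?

0) ZZ:Z:Z
ZZZ:::
Z::::Z
ZZ:ZZZ
Z:Z:ZZ
1) :::Z::
::Z:Z:
:::Z::
::ZZ::
::::::
2) :::Z::
::Z:Z:
::::Z:
::ZZ::
::ZZ::
3) ::::Z:
::::Z:
::Z:Z:
::Z:Z:
::::Z:
4) :::ZZZ
::::ZZ
::::ZZ
::::ZZ
::::ZZ
5) Z::Z::
Z:::::
Z::Z::
Z::Z::
Z:::::
6) ZZ:::Z
ZZ:::Z
ZZ:::Z
ZZ:::Z
ZZ:::Z
7) ::Z:Z:
::Z:Z:
::Z:Z:
::Z:Z:
::Z:Z:
8) :ZZ:ZZ
:ZZ:ZZ
:ZZ:ZZ
:ZZ:ZZ
:ZZ:ZZ

20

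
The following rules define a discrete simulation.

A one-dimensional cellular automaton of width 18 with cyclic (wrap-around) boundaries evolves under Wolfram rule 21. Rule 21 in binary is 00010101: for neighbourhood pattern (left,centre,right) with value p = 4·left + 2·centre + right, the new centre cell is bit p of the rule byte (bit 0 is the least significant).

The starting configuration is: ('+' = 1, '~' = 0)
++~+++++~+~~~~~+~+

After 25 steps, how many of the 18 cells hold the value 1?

6

[0] ++~+++++~+~~~~~+~+
[1] ~~~~~~~~~+++++~+~~
[2] ++++++++~~~~~~~+++
[3] ~~~~~~~~++++++~~~~
[4] +++++++~~~~~~~++++
[5] ~~~~~~~++++++~~~~~
[6] ++++++~~~~~~~+++++
[7] ~~~~~~++++++~~~~~~
[8] +++++~~~~~~~++++++
[9] ~~~~~++++++~~~~~~~
[10] ++++~~~~~~~+++++++
[11] ~~~~++++++~~~~~~~~
[12] +++~~~~~~~++++++++
[13] ~~~++++++~~~~~~~~~
[14] ++~~~~~~~+++++++++
[15] ~~++++++~~~~~~~~~~
[16] +~~~~~~~++++++++++
[17] ~++++++~~~~~~~~~~~
[18] ~~~~~~~+++++++++++
[19] ++++++~~~~~~~~~~~~
[20] ~~~~~~+++++++++++~
[21] +++++~~~~~~~~~~~~+
[22] ~~~~~+++++++++++~~
[23] ++++~~~~~~~~~~~~++
[24] ~~~~+++++++++++~~~
[25] +++~~~~~~~~~~~~+++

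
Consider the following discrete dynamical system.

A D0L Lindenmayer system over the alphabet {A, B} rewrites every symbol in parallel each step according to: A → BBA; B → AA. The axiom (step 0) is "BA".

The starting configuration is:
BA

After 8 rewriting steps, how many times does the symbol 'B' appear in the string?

t=0: BA
t=1: AABBA
t=2: BBABBAAAAABBA
t=3: AAAABBAAAAABBABBABBABBABBAAAAABBA
t=4: BBABBABBABBAAAAABBABBABBABBABBAAAAABBAAAAABBAAAAABBAAAAABBAAAAABBABBABBABBABBAAAAABBA
t=5: AAAABBAAAAABBAAAAABBAAAAABBABBABBABBABBAAAAABBAAAAABBAAAAA…ABBAAAAABBAAAAABBAAAAABBAAAAABBAAAAABBABBABBABBABBAAAAABBA  (len 217)
t=6: BBABBABBABBAAAAABBABBABBABBABBAAAAABBABBABBABBABBAAAAABBAB…ABBAAAAABBAAAAABBAAAAABBAAAAABBAAAAABBABBABBABBABBAAAAABBA  (len 557)
t=7: AAAABBAAAAABBAAAAABBAAAAABBABBABBABBABBAAAAABBAAAAABBAAAAA…ABBAAAAABBAAAAABBAAAAABBAAAAABBAAAAABBABBABBABBABBAAAAABBA  (len 1425)
t=8: BBABBABBABBAAAAABBABBABBABBABBAAAAABBABBABBABBABBAAAAABBAB…ABBAAAAABBAAAAABBAAAAABBAAAAABBAAAAABBABBABBABBABBAAAAABBA  (len 3653)

1606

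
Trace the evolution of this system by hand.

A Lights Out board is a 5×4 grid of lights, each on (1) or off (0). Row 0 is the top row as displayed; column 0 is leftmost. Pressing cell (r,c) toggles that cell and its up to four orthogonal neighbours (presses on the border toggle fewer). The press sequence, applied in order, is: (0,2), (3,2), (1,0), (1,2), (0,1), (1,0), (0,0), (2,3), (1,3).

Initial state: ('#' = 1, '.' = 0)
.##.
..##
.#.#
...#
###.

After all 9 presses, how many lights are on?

9

t=0: .##.
..##
.#.#
...#
###.
t=1: ...#
...#
.#.#
...#
###.
t=2: ...#
...#
.###
.##.
##..
t=3: #..#
##.#
####
.##.
##..
t=4: #.##
#.#.
##.#
.##.
##..
t=5: .#.#
###.
##.#
.##.
##..
t=6: ##.#
..#.
.#.#
.##.
##..
t=7: ...#
#.#.
.#.#
.##.
##..
t=8: ...#
#.##
.##.
.###
##..
t=9: ....
#...
.###
.###
##..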